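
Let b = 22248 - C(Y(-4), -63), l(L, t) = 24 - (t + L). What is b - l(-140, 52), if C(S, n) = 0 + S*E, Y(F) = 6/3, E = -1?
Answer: 22138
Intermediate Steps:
Y(F) = 2 (Y(F) = 6*(⅓) = 2)
l(L, t) = 24 - L - t (l(L, t) = 24 - (L + t) = 24 + (-L - t) = 24 - L - t)
C(S, n) = -S (C(S, n) = 0 + S*(-1) = 0 - S = -S)
b = 22250 (b = 22248 - (-1)*2 = 22248 - 1*(-2) = 22248 + 2 = 22250)
b - l(-140, 52) = 22250 - (24 - 1*(-140) - 1*52) = 22250 - (24 + 140 - 52) = 22250 - 1*112 = 22250 - 112 = 22138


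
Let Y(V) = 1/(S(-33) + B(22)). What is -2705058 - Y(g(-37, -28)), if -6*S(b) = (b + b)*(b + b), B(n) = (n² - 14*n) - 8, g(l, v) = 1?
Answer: -1509422363/558 ≈ -2.7051e+6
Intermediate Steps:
B(n) = -8 + n² - 14*n
S(b) = -2*b²/3 (S(b) = -(b + b)*(b + b)/6 = -2*b*2*b/6 = -2*b²/3)
Y(V) = -1/558 (Y(V) = 1/(-⅔*(-33)² + (-8 + 22² - 14*22)) = 1/(-⅔*1089 + (-8 + 484 - 308)) = 1/(-726 + 168) = 1/(-558) = -1/558)
-2705058 - Y(g(-37, -28)) = -2705058 - 1*(-1/558) = -2705058 + 1/558 = -1509422363/558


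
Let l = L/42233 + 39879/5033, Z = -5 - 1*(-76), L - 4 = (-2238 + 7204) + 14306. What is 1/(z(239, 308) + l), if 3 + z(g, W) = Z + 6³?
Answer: 30365527/8878270513 ≈ 0.0034202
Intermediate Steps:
L = 19276 (L = 4 + ((-2238 + 7204) + 14306) = 4 + (4966 + 14306) = 4 + 19272 = 19276)
Z = 71 (Z = -5 + 76 = 71)
z(g, W) = 284 (z(g, W) = -3 + (71 + 6³) = -3 + (71 + 216) = -3 + 287 = 284)
l = 254460845/30365527 (l = 19276/42233 + 39879/5033 = 19276*(1/42233) + 39879*(1/5033) = 19276/42233 + 5697/719 = 254460845/30365527 ≈ 8.3799)
1/(z(239, 308) + l) = 1/(284 + 254460845/30365527) = 1/(8878270513/30365527) = 30365527/8878270513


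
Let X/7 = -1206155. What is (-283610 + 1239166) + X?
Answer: -7487529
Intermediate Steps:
X = -8443085 (X = 7*(-1206155) = -8443085)
(-283610 + 1239166) + X = (-283610 + 1239166) - 8443085 = 955556 - 8443085 = -7487529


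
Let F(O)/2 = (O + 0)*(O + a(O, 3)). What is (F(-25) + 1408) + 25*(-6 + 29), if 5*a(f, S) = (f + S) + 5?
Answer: 3403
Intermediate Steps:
a(f, S) = 1 + S/5 + f/5 (a(f, S) = ((f + S) + 5)/5 = ((S + f) + 5)/5 = (5 + S + f)/5 = 1 + S/5 + f/5)
F(O) = 2*O*(8/5 + 6*O/5) (F(O) = 2*((O + 0)*(O + (1 + (⅕)*3 + O/5))) = 2*(O*(O + (1 + ⅗ + O/5))) = 2*(O*(O + (8/5 + O/5))) = 2*(O*(8/5 + 6*O/5)) = 2*O*(8/5 + 6*O/5))
(F(-25) + 1408) + 25*(-6 + 29) = ((⅘)*(-25)*(4 + 3*(-25)) + 1408) + 25*(-6 + 29) = ((⅘)*(-25)*(4 - 75) + 1408) + 25*23 = ((⅘)*(-25)*(-71) + 1408) + 575 = (1420 + 1408) + 575 = 2828 + 575 = 3403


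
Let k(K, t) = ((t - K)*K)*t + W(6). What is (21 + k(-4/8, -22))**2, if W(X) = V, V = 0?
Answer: 185761/4 ≈ 46440.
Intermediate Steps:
W(X) = 0
k(K, t) = K*t*(t - K) (k(K, t) = ((t - K)*K)*t + 0 = (K*(t - K))*t + 0 = K*t*(t - K) + 0 = K*t*(t - K))
(21 + k(-4/8, -22))**2 = (21 - 4/8*(-22)*(-22 - (-4)/8))**2 = (21 - 4*1/8*(-22)*(-22 - (-4)/8))**2 = (21 - 1/2*(-22)*(-22 - 1*(-1/2)))**2 = (21 - 1/2*(-22)*(-22 + 1/2))**2 = (21 - 1/2*(-22)*(-43/2))**2 = (21 - 473/2)**2 = (-431/2)**2 = 185761/4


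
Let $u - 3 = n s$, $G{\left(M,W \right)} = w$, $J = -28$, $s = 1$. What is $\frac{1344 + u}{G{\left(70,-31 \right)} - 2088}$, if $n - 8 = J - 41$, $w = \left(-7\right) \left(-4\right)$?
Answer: $- \frac{643}{1030} \approx -0.62427$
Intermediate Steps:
$w = 28$
$G{\left(M,W \right)} = 28$
$n = -61$ ($n = 8 - 69 = -61$)
$u = -58$ ($u = 3 - 61 = -58$)
$\frac{1344 + u}{G{\left(70,-31 \right)} - 2088} = \frac{1344 - 58}{28 - 2088} = \frac{1286}{-2060} = 1286 \left(- \frac{1}{2060}\right) = - \frac{643}{1030}$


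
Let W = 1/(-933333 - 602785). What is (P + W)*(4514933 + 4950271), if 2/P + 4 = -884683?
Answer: -18726541703646/679491812533 ≈ -27.560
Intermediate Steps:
P = -2/884687 (P = 2/(-4 - 884683) = 2/(-884687) = 2*(-1/884687) = -2/884687 ≈ -2.2607e-6)
W = -1/1536118 (W = 1/(-1536118) = -1/1536118 ≈ -6.5099e-7)
(P + W)*(4514933 + 4950271) = (-2/884687 - 1/1536118)*(4514933 + 4950271) = -3956923/1358983625066*9465204 = -18726541703646/679491812533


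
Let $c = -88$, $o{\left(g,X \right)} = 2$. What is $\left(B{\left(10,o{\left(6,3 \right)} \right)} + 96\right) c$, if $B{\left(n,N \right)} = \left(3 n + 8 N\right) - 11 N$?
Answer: $-10560$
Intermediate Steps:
$B{\left(n,N \right)} = - 3 N + 3 n$
$\left(B{\left(10,o{\left(6,3 \right)} \right)} + 96\right) c = \left(\left(\left(-3\right) 2 + 3 \cdot 10\right) + 96\right) \left(-88\right) = \left(\left(-6 + 30\right) + 96\right) \left(-88\right) = \left(24 + 96\right) \left(-88\right) = 120 \left(-88\right) = -10560$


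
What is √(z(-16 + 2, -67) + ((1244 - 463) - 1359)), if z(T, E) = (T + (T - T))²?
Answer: I*√382 ≈ 19.545*I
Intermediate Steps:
z(T, E) = T² (z(T, E) = (T + 0)² = T²)
√(z(-16 + 2, -67) + ((1244 - 463) - 1359)) = √((-16 + 2)² + ((1244 - 463) - 1359)) = √((-14)² + (781 - 1359)) = √(196 - 578) = √(-382) = I*√382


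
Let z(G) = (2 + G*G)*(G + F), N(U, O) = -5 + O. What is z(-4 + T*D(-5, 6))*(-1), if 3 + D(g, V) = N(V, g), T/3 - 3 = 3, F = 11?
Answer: 12858642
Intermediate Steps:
T = 18 (T = 9 + 3*3 = 9 + 9 = 18)
D(g, V) = -8 + g (D(g, V) = -3 + (-5 + g) = -8 + g)
z(G) = (2 + G²)*(11 + G) (z(G) = (2 + G*G)*(G + 11) = (2 + G²)*(11 + G))
z(-4 + T*D(-5, 6))*(-1) = (22 + (-4 + 18*(-8 - 5))³ + 2*(-4 + 18*(-8 - 5)) + 11*(-4 + 18*(-8 - 5))²)*(-1) = (22 + (-4 + 18*(-13))³ + 2*(-4 + 18*(-13)) + 11*(-4 + 18*(-13))²)*(-1) = (22 + (-4 - 234)³ + 2*(-4 - 234) + 11*(-4 - 234)²)*(-1) = (22 + (-238)³ + 2*(-238) + 11*(-238)²)*(-1) = (22 - 13481272 - 476 + 11*56644)*(-1) = (22 - 13481272 - 476 + 623084)*(-1) = -12858642*(-1) = 12858642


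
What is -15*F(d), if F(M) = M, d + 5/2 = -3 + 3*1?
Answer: 75/2 ≈ 37.500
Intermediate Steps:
d = -5/2 (d = -5/2 + (-3 + 3*1) = -5/2 + (-3 + 3) = -5/2 + 0 = -5/2 ≈ -2.5000)
-15*F(d) = -15*(-5/2) = 75/2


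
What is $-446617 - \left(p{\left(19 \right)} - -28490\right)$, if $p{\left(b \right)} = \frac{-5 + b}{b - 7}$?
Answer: $- \frac{2850649}{6} \approx -4.7511 \cdot 10^{5}$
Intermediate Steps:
$p{\left(b \right)} = \frac{-5 + b}{-7 + b}$
$-446617 - \left(p{\left(19 \right)} - -28490\right) = -446617 - \left(\frac{-5 + 19}{-7 + 19} - -28490\right) = -446617 - \left(\frac{1}{12} \cdot 14 + 28490\right) = -446617 - \left(\frac{7}{6} + 28490\right) = -446617 - \frac{170947}{6} = - \frac{2850649}{6}$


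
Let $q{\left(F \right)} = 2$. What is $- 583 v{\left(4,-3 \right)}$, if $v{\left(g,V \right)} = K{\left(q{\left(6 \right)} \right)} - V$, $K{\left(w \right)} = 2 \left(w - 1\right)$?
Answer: $-2915$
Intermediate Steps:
$K{\left(w \right)} = -2 + 2 w$ ($K{\left(w \right)} = 2 \left(-1 + w\right) = -2 + 2 w$)
$v{\left(g,V \right)} = 2 - V$ ($v{\left(g,V \right)} = \left(-2 + 2 \cdot 2\right) - V = \left(-2 + 4\right) - V = 2 - V$)
$- 583 v{\left(4,-3 \right)} = - 583 \left(2 - -3\right) = - 583 \left(2 + 3\right) = \left(-583\right) 5 = -2915$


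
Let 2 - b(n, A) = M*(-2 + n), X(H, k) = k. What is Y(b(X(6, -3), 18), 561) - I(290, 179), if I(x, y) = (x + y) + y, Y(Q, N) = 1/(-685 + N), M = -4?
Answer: -80353/124 ≈ -648.01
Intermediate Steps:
b(n, A) = -6 + 4*n (b(n, A) = 2 - (-4)*(-2 + n) = 2 - (8 - 4*n) = 2 + (-8 + 4*n) = -6 + 4*n)
I(x, y) = x + 2*y
Y(b(X(6, -3), 18), 561) - I(290, 179) = 1/(-685 + 561) - (290 + 2*179) = 1/(-124) - (290 + 358) = -1/124 - 1*648 = -1/124 - 648 = -80353/124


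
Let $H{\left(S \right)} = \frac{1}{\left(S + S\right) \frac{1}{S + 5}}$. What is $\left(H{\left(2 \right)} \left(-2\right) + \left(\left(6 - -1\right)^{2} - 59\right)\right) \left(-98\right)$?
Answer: $1323$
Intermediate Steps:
$H{\left(S \right)} = \frac{5 + S}{2 S}$ ($H{\left(S \right)} = \frac{1}{2 S \frac{1}{5 + S}} = \frac{5 + S}{2 S}$)
$\left(H{\left(2 \right)} \left(-2\right) + \left(\left(6 - -1\right)^{2} - 59\right)\right) \left(-98\right) = \left(\frac{5 + 2}{2 \cdot 2} \left(-2\right) + \left(\left(6 - -1\right)^{2} - 59\right)\right) \left(-98\right) = \left(\frac{1}{2} \cdot \frac{1}{2} \cdot 7 \left(-2\right) - \left(59 - \left(6 + 1\right)^{2}\right)\right) \left(-98\right) = \left(\frac{7}{4} \left(-2\right) - \left(59 - 7^{2}\right)\right) \left(-98\right) = \left(- \frac{7}{2} + \left(49 - 59\right)\right) \left(-98\right) = \left(- \frac{7}{2} - 10\right) \left(-98\right) = \left(- \frac{27}{2}\right) \left(-98\right) = 1323$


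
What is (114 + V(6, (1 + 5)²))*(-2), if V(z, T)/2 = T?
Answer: -372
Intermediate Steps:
V(z, T) = 2*T
(114 + V(6, (1 + 5)²))*(-2) = (114 + 2*(1 + 5)²)*(-2) = (114 + 2*6²)*(-2) = (114 + 2*36)*(-2) = (114 + 72)*(-2) = 186*(-2) = -372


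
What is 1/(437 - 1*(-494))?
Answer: 1/931 ≈ 0.0010741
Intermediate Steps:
1/(437 - 1*(-494)) = 1/(437 + 494) = 1/931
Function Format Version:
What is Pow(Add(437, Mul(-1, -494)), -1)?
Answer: Rational(1, 931) ≈ 0.0010741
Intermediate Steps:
Pow(Add(437, Mul(-1, -494)), -1) = Pow(Add(437, 494), -1) = Pow(931, -1) = Rational(1, 931)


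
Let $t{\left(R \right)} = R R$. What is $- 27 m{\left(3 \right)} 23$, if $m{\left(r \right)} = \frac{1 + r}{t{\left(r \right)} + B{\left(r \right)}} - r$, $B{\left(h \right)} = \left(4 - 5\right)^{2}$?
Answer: $\frac{8073}{5} \approx 1614.6$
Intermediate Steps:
$B{\left(h \right)} = 1$ ($B{\left(h \right)} = \left(-1\right)^{2} = 1$)
$t{\left(R \right)} = R^{2}$
$m{\left(r \right)} = - r + \frac{1 + r}{1 + r^{2}}$ ($m{\left(r \right)} = \frac{1 + r}{r^{2} + 1} - r = \frac{1 + r}{1 + r^{2}} - r = - r + \frac{1 + r}{1 + r^{2}}$)
$- 27 m{\left(3 \right)} 23 = - 27 \frac{1 - 3^{3}}{1 + 3^{2}} \cdot 23 = - 27 \frac{1 - 27}{1 + 9} \cdot 23 = - 27 \frac{1 - 27}{10} \cdot 23 = - 27 \cdot \frac{1}{10} \left(-26\right) 23 = \left(-27\right) \left(- \frac{13}{5}\right) 23 = \frac{351}{5} \cdot 23 = \frac{8073}{5}$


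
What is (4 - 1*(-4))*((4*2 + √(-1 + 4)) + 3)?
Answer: 88 + 8*√3 ≈ 101.86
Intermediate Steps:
(4 - 1*(-4))*((4*2 + √(-1 + 4)) + 3) = (4 + 4)*((8 + √3) + 3) = 8*(11 + √3) = 88 + 8*√3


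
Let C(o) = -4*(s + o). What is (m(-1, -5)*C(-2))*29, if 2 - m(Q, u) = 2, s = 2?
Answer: 0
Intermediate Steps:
C(o) = -8 - 4*o (C(o) = -4*(2 + o) = -8 - 4*o)
m(Q, u) = 0 (m(Q, u) = 2 - 1*2 = 2 - 2 = 0)
(m(-1, -5)*C(-2))*29 = (0*(-8 - 4*(-2)))*29 = (0*(-8 + 8))*29 = (0*0)*29 = 0*29 = 0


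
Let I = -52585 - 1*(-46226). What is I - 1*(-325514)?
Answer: 319155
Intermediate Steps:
I = -6359 (I = -52585 + 46226 = -6359)
I - 1*(-325514) = -6359 - 1*(-325514) = -6359 + 325514 = 319155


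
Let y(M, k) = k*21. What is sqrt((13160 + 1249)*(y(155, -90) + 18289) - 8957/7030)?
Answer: sqrt(11677822100124190)/7030 ≈ 15372.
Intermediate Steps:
y(M, k) = 21*k
sqrt((13160 + 1249)*(y(155, -90) + 18289) - 8957/7030) = sqrt((13160 + 1249)*(21*(-90) + 18289) - 8957/7030) = sqrt(14409*(-1890 + 18289) - 8957*1/7030) = sqrt(14409*16399 - 8957/7030) = sqrt(236293191 - 8957/7030) = sqrt(1661141123773/7030) = sqrt(11677822100124190)/7030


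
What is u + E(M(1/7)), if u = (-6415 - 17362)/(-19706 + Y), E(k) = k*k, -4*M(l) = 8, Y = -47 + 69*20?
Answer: 97269/18373 ≈ 5.2941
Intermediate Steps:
Y = 1333 (Y = -47 + 1380 = 1333)
M(l) = -2 (M(l) = -¼*8 = -2)
E(k) = k²
u = 23777/18373 (u = (-6415 - 17362)/(-19706 + 1333) = -23777/(-18373) = -23777*(-1/18373) = 23777/18373 ≈ 1.2941)
u + E(M(1/7)) = 23777/18373 + (-2)² = 23777/18373 + 4 = 97269/18373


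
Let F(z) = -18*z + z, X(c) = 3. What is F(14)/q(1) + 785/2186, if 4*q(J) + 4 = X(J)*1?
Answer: 2081857/2186 ≈ 952.36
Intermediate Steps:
q(J) = -¼ (q(J) = -1 + (3*1)/4 = -1 + (¼)*3 = -1 + ¾ = -¼)
F(z) = -17*z
F(14)/q(1) + 785/2186 = (-17*14)/(-¼) + 785/2186 = -238*(-4) + 785*(1/2186) = 952 + 785/2186 = 2081857/2186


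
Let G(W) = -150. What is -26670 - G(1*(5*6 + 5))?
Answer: -26520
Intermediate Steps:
-26670 - G(1*(5*6 + 5)) = -26670 - 1*(-150) = -26670 + 150 = -26520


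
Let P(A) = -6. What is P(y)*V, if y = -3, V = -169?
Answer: 1014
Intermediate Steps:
P(y)*V = -6*(-169) = 1014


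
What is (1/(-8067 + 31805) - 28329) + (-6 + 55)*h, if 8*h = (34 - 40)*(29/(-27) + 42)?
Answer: -12747175423/427284 ≈ -29833.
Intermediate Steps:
h = -1105/36 (h = ((34 - 40)*(29/(-27) + 42))/8 = (-6*(29*(-1/27) + 42))/8 = (-6*(-29/27 + 42))/8 = (-6*1105/27)/8 = (⅛)*(-2210/9) = -1105/36 ≈ -30.694)
(1/(-8067 + 31805) - 28329) + (-6 + 55)*h = (1/(-8067 + 31805) - 28329) + (-6 + 55)*(-1105/36) = (1/23738 - 28329) + 49*(-1105/36) = (1/23738 - 28329) - 54145/36 = -672473801/23738 - 54145/36 = -12747175423/427284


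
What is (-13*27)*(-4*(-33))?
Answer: -46332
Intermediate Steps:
(-13*27)*(-4*(-33)) = -351*132 = -46332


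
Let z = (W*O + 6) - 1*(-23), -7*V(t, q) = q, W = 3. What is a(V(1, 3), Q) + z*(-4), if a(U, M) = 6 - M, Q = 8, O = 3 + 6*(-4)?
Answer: 134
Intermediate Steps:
O = -21 (O = 3 - 24 = -21)
V(t, q) = -q/7
z = -34 (z = (3*(-21) + 6) - 1*(-23) = (-63 + 6) + 23 = -57 + 23 = -34)
a(V(1, 3), Q) + z*(-4) = (6 - 1*8) - 34*(-4) = (6 - 8) + 136 = -2 + 136 = 134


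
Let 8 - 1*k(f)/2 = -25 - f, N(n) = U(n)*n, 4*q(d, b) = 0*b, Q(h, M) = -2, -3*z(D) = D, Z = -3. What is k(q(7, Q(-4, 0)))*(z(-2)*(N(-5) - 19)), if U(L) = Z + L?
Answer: 924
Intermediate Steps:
z(D) = -D/3
q(d, b) = 0 (q(d, b) = (0*b)/4 = (1/4)*0 = 0)
U(L) = -3 + L
N(n) = n*(-3 + n) (N(n) = (-3 + n)*n = n*(-3 + n))
k(f) = 66 + 2*f (k(f) = 16 - 2*(-25 - f) = 16 + (50 + 2*f) = 66 + 2*f)
k(q(7, Q(-4, 0)))*(z(-2)*(N(-5) - 19)) = (66 + 2*0)*((-1/3*(-2))*(-5*(-3 - 5) - 19)) = (66 + 0)*(2*(-5*(-8) - 19)/3) = 66*(2*(40 - 19)/3) = 66*((2/3)*21) = 66*14 = 924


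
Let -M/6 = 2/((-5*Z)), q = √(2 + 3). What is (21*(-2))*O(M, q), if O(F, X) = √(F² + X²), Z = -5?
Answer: -42*√3269/25 ≈ -96.054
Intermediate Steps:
q = √5 ≈ 2.2361
M = -12/25 (M = -12/((-5*(-5))) = -12/25 ≈ -0.48000)
(21*(-2))*O(M, q) = (21*(-2))*√((-12/25)² + (√5)²) = -42*√(144/625 + 5) = -42*√3269/25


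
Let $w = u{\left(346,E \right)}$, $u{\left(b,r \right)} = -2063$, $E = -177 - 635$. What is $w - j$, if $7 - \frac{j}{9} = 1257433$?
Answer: $11314771$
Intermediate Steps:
$E = -812$ ($E = -177 - 635 = -812$)
$j = -11316834$ ($j = 63 - 11316897 = -11316834$)
$w = -2063$
$w - j = -2063 - -11316834 = -2063 + 11316834 = 11314771$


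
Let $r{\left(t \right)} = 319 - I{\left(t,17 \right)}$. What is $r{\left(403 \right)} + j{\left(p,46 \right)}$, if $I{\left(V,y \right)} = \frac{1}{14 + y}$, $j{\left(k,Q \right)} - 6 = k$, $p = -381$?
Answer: $- \frac{1737}{31} \approx -56.032$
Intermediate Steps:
$j{\left(k,Q \right)} = 6 + k$
$r{\left(t \right)} = \frac{9888}{31}$ ($r{\left(t \right)} = 319 - \frac{1}{14 + 17} = 319 - \frac{1}{31} = \frac{9888}{31}$)
$r{\left(403 \right)} + j{\left(p,46 \right)} = \frac{9888}{31} + \left(6 - 381\right) = \frac{9888}{31} - 375 = - \frac{1737}{31}$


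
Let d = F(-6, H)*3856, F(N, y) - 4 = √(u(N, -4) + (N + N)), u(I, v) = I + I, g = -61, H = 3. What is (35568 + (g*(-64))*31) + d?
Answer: 172016 + 7712*I*√6 ≈ 1.7202e+5 + 18890.0*I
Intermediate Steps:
u(I, v) = 2*I
F(N, y) = 4 + 2*√N (F(N, y) = 4 + √(2*N + (N + N)) = 4 + √(2*N + 2*N) = 4 + √(4*N) = 4 + 2*√N)
d = 15424 + 7712*I*√6 (d = (4 + 2*√(-6))*3856 = (4 + 2*(I*√6))*3856 = (4 + 2*I*√6)*3856 = 15424 + 7712*I*√6 ≈ 15424.0 + 18890.0*I)
(35568 + (g*(-64))*31) + d = (35568 - 61*(-64)*31) + (15424 + 7712*I*√6) = (35568 + 3904*31) + (15424 + 7712*I*√6) = (35568 + 121024) + (15424 + 7712*I*√6) = 156592 + (15424 + 7712*I*√6) = 172016 + 7712*I*√6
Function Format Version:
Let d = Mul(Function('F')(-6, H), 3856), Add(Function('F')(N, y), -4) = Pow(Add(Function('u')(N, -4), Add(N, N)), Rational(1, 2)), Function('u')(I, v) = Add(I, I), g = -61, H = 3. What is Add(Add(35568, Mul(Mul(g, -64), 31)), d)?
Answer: Add(172016, Mul(7712, I, Pow(6, Rational(1, 2)))) ≈ Add(1.7202e+5, Mul(18890., I))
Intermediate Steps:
Function('u')(I, v) = Mul(2, I)
Function('F')(N, y) = Add(4, Mul(2, Pow(N, Rational(1, 2)))) (Function('F')(N, y) = Add(4, Pow(Add(Mul(2, N), Add(N, N)), Rational(1, 2))) = Add(4, Pow(Add(Mul(2, N), Mul(2, N)), Rational(1, 2))) = Add(4, Pow(Mul(4, N), Rational(1, 2))) = Add(4, Mul(2, Pow(N, Rational(1, 2)))))
d = Add(15424, Mul(7712, I, Pow(6, Rational(1, 2)))) (d = Mul(Add(4, Mul(2, Pow(-6, Rational(1, 2)))), 3856) = Mul(Add(4, Mul(2, Mul(I, Pow(6, Rational(1, 2))))), 3856) = Mul(Add(4, Mul(2, I, Pow(6, Rational(1, 2)))), 3856) = Add(15424, Mul(7712, I, Pow(6, Rational(1, 2)))) ≈ Add(15424., Mul(18890., I)))
Add(Add(35568, Mul(Mul(g, -64), 31)), d) = Add(Add(35568, Mul(Mul(-61, -64), 31)), Add(15424, Mul(7712, I, Pow(6, Rational(1, 2))))) = Add(Add(35568, Mul(3904, 31)), Add(15424, Mul(7712, I, Pow(6, Rational(1, 2))))) = Add(Add(35568, 121024), Add(15424, Mul(7712, I, Pow(6, Rational(1, 2))))) = Add(156592, Add(15424, Mul(7712, I, Pow(6, Rational(1, 2))))) = Add(172016, Mul(7712, I, Pow(6, Rational(1, 2))))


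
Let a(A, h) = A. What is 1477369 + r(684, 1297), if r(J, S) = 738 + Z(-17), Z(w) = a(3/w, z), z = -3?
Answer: 25127816/17 ≈ 1.4781e+6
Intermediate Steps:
Z(w) = 3/w
r(J, S) = 12543/17 (r(J, S) = 738 + 3/(-17) = 738 + 3*(-1/17) = 738 - 3/17 = 12543/17)
1477369 + r(684, 1297) = 1477369 + 12543/17 = 25127816/17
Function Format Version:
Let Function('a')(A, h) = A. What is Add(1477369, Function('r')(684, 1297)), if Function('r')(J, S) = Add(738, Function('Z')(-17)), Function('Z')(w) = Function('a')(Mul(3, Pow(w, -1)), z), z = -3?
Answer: Rational(25127816, 17) ≈ 1.4781e+6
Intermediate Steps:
Function('Z')(w) = Mul(3, Pow(w, -1))
Function('r')(J, S) = Rational(12543, 17) (Function('r')(J, S) = Add(738, Mul(3, Pow(-17, -1))) = Add(738, Mul(3, Rational(-1, 17))) = Add(738, Rational(-3, 17)) = Rational(12543, 17))
Add(1477369, Function('r')(684, 1297)) = Add(1477369, Rational(12543, 17)) = Rational(25127816, 17)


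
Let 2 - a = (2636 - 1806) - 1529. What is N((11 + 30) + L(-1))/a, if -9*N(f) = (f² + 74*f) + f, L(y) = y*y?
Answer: -546/701 ≈ -0.77889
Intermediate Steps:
L(y) = y²
N(f) = -25*f/3 - f²/9 (N(f) = -((f² + 74*f) + f)/9 = -(f² + 75*f)/9 = -25*f/3 - f²/9)
a = 701 (a = 2 - ((2636 - 1806) - 1529) = 2 - (830 - 1529) = 2 - 1*(-699) = 2 + 699 = 701)
N((11 + 30) + L(-1))/a = -((11 + 30) + (-1)²)*(75 + ((11 + 30) + (-1)²))/9/701 = -(41 + 1)*(75 + (41 + 1))/9*(1/701) = -⅑*42*(75 + 42)*(1/701) = -⅑*42*117*(1/701) = -546*1/701 = -546/701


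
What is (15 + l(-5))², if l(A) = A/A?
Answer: 256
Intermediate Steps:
l(A) = 1
(15 + l(-5))² = (15 + 1)² = 16² = 256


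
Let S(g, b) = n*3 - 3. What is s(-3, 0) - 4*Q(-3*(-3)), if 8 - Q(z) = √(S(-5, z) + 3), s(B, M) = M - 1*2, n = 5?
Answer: -34 + 4*√15 ≈ -18.508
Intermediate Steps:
s(B, M) = -2 + M (s(B, M) = M - 2 = -2 + M)
S(g, b) = 12 (S(g, b) = 5*3 - 3 = 15 - 3 = 12)
Q(z) = 8 - √15 (Q(z) = 8 - √(12 + 3) = 8 - √15)
s(-3, 0) - 4*Q(-3*(-3)) = (-2 + 0) - 4*(8 - √15) = -2 + (-32 + 4*√15) = -34 + 4*√15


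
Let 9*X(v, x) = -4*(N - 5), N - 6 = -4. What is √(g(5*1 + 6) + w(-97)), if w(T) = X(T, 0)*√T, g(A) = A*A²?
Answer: √(11979 + 12*I*√97)/3 ≈ 36.483 + 0.17997*I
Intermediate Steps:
N = 2 (N = 6 - 4 = 2)
X(v, x) = 4/3 (X(v, x) = (-4*(2 - 5))/9 = (-4*(-3))/9 = (⅑)*12 = 4/3)
g(A) = A³
w(T) = 4*√T/3
√(g(5*1 + 6) + w(-97)) = √((5*1 + 6)³ + 4*√(-97)/3) = √((5 + 6)³ + 4*(I*√97)/3) = √(11³ + 4*I*√97/3) = √(1331 + 4*I*√97/3)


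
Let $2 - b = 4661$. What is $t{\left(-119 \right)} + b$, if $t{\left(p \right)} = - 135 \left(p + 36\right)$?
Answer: $6546$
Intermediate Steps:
$t{\left(p \right)} = -4860 - 135 p$ ($t{\left(p \right)} = - 135 \left(36 + p\right) = -4860 - 135 p$)
$b = -4659$ ($b = 2 - 4661 = -4659$)
$t{\left(-119 \right)} + b = \left(-4860 - -16065\right) - 4659 = \left(-4860 + 16065\right) - 4659 = 11205 - 4659 = 6546$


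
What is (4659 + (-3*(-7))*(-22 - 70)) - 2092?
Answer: 635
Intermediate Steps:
(4659 + (-3*(-7))*(-22 - 70)) - 2092 = (4659 + 21*(-92)) - 2092 = (4659 - 1932) - 2092 = 2727 - 2092 = 635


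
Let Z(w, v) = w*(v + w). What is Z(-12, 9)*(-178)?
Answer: -6408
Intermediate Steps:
Z(-12, 9)*(-178) = -12*(9 - 12)*(-178) = -12*(-3)*(-178) = 36*(-178) = -6408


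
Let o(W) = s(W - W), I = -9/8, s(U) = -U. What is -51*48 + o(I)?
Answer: -2448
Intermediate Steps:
I = -9/8 (I = -9*⅛ = -9/8 ≈ -1.1250)
o(W) = 0 (o(W) = -(W - W) = -1*0 = 0)
-51*48 + o(I) = -51*48 + 0 = -2448 + 0 = -2448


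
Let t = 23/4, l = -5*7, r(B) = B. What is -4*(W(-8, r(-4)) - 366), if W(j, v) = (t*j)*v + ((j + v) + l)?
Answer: 916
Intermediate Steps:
l = -35
t = 23/4 (t = 23*(1/4) = 23/4 ≈ 5.7500)
W(j, v) = -35 + j + v + 23*j*v/4 (W(j, v) = (23*j/4)*v + ((j + v) - 35) = 23*j*v/4 + (-35 + j + v) = -35 + j + v + 23*j*v/4)
-4*(W(-8, r(-4)) - 366) = -4*((-35 - 8 - 4 + (23/4)*(-8)*(-4)) - 366) = -4*((-35 - 8 - 4 + 184) - 366) = -4*(137 - 366) = -4*(-229) = 916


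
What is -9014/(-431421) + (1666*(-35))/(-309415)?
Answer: 5589045064/26697625743 ≈ 0.20935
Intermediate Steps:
-9014/(-431421) + (1666*(-35))/(-309415) = -9014*(-1/431421) - 58310*(-1/309415) = 9014/431421 + 11662/61883 = 5589045064/26697625743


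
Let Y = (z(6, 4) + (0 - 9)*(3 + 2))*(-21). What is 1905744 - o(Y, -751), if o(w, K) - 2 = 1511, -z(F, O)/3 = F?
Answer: 1904231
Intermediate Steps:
z(F, O) = -3*F
Y = 1323 (Y = (-3*6 + (0 - 9)*(3 + 2))*(-21) = (-18 - 9*5)*(-21) = (-18 - 45)*(-21) = -63*(-21) = 1323)
o(w, K) = 1513 (o(w, K) = 2 + 1511 = 1513)
1905744 - o(Y, -751) = 1905744 - 1*1513 = 1905744 - 1513 = 1904231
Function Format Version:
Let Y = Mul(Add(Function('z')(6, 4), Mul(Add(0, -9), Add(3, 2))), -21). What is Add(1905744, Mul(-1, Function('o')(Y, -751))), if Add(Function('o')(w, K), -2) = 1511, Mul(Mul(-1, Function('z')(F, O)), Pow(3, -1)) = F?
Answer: 1904231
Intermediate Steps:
Function('z')(F, O) = Mul(-3, F)
Y = 1323 (Y = Mul(Add(Mul(-3, 6), Mul(Add(0, -9), Add(3, 2))), -21) = Mul(Add(-18, Mul(-9, 5)), -21) = Mul(Add(-18, -45), -21) = Mul(-63, -21) = 1323)
Function('o')(w, K) = 1513 (Function('o')(w, K) = Add(2, 1511) = 1513)
Add(1905744, Mul(-1, Function('o')(Y, -751))) = Add(1905744, Mul(-1, 1513)) = Add(1905744, -1513) = 1904231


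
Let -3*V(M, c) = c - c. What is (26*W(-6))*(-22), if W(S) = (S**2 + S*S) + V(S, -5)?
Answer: -41184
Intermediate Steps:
V(M, c) = 0 (V(M, c) = -(c - c)/3 = -1/3*0 = 0)
W(S) = 2*S**2 (W(S) = (S**2 + S*S) + 0 = (S**2 + S**2) + 0 = 2*S**2 + 0 = 2*S**2)
(26*W(-6))*(-22) = (26*(2*(-6)**2))*(-22) = (26*(2*36))*(-22) = (26*72)*(-22) = 1872*(-22) = -41184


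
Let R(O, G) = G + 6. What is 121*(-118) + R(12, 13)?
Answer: -14259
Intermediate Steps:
R(O, G) = 6 + G
121*(-118) + R(12, 13) = 121*(-118) + (6 + 13) = -14278 + 19 = -14259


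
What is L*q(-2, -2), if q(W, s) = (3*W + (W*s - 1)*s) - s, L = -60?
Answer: 600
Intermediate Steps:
q(W, s) = -s + 3*W + s*(-1 + W*s) (q(W, s) = (3*W + (-1 + W*s)*s) - s = (3*W + s*(-1 + W*s)) - s = -s + 3*W + s*(-1 + W*s))
L*q(-2, -2) = -60*(-2*(-2) + 3*(-2) - 2*(-2)²) = -60*(4 - 6 - 2*4) = -60*(4 - 6 - 8) = -60*(-10) = 600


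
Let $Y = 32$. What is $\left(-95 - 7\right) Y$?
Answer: $-3264$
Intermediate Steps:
$\left(-95 - 7\right) Y = \left(-95 - 7\right) 32 = \left(-102\right) 32 = -3264$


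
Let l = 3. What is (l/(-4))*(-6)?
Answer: 9/2 ≈ 4.5000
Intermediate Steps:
(l/(-4))*(-6) = (3/(-4))*(-6) = (3*(-¼))*(-6) = -¾*(-6) = 9/2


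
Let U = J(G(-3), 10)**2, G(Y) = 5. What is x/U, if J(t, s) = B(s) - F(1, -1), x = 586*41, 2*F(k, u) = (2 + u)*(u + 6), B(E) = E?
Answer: 96104/225 ≈ 427.13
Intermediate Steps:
F(k, u) = (2 + u)*(6 + u)/2 (F(k, u) = ((2 + u)*(u + 6))/2 = ((2 + u)*(6 + u))/2 = (2 + u)*(6 + u)/2)
x = 24026
J(t, s) = -5/2 + s (J(t, s) = s - (6 + (1/2)*(-1)**2 + 4*(-1)) = s - (6 + (1/2)*1 - 4) = s - (6 + 1/2 - 4) = s - 1*5/2 = s - 5/2 = -5/2 + s)
U = 225/4 (U = (-5/2 + 10)**2 = (15/2)**2 = 225/4 ≈ 56.250)
x/U = 24026/(225/4) = 24026*(4/225) = 96104/225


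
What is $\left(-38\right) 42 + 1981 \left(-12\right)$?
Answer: $-25368$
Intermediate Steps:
$\left(-38\right) 42 + 1981 \left(-12\right) = -1596 - 23772 = -25368$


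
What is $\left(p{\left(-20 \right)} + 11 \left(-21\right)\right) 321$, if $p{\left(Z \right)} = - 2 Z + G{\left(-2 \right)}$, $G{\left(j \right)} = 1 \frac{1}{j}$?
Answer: $- \frac{122943}{2} \approx -61472.0$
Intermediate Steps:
$G{\left(j \right)} = \frac{1}{j}$
$p{\left(Z \right)} = - \frac{1}{2} - 2 Z$ ($p{\left(Z \right)} = - 2 Z + \frac{1}{-2} = - 2 Z - \frac{1}{2} = - \frac{1}{2} - 2 Z$)
$\left(p{\left(-20 \right)} + 11 \left(-21\right)\right) 321 = \left(\left(- \frac{1}{2} - -40\right) + 11 \left(-21\right)\right) 321 = \left(\left(- \frac{1}{2} + 40\right) - 231\right) 321 = \left(\frac{79}{2} - 231\right) 321 = \left(- \frac{383}{2}\right) 321 = - \frac{122943}{2}$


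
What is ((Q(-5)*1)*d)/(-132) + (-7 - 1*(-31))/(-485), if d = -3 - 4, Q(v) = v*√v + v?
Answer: -20143/64020 - 35*I*√5/132 ≈ -0.31464 - 0.5929*I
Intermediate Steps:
Q(v) = v + v^(3/2) (Q(v) = v^(3/2) + v = v + v^(3/2))
d = -7
((Q(-5)*1)*d)/(-132) + (-7 - 1*(-31))/(-485) = (((-5 + (-5)^(3/2))*1)*(-7))/(-132) + (-7 - 1*(-31))/(-485) = (((-5 - 5*I*√5)*1)*(-7))*(-1/132) + (-7 + 31)*(-1/485) = ((-5 - 5*I*√5)*(-7))*(-1/132) + 24*(-1/485) = (35 + 35*I*√5)*(-1/132) - 24/485 = (-35/132 - 35*I*√5/132) - 24/485 = -20143/64020 - 35*I*√5/132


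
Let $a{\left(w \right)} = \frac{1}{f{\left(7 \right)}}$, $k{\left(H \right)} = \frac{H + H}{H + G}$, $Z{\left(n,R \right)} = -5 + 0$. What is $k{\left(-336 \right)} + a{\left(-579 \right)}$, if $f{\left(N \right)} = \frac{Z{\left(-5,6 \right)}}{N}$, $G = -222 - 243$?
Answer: $- \frac{749}{1335} \approx -0.56105$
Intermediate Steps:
$Z{\left(n,R \right)} = -5$
$G = -465$ ($G = -222 - 243 = -465$)
$f{\left(N \right)} = - \frac{5}{N}$
$k{\left(H \right)} = \frac{2 H}{-465 + H}$ ($k{\left(H \right)} = \frac{H + H}{H - 465} = \frac{2 H}{-465 + H}$)
$a{\left(w \right)} = - \frac{7}{5}$ ($a{\left(w \right)} = \frac{1}{\left(-5\right) \frac{1}{7}} = \frac{1}{- \frac{5}{7}} = - \frac{7}{5}$)
$k{\left(-336 \right)} + a{\left(-579 \right)} = 2 \left(-336\right) \frac{1}{-465 - 336} - \frac{7}{5} = 2 \left(-336\right) \frac{1}{-801} - \frac{7}{5} = 2 \left(-336\right) \left(- \frac{1}{801}\right) - \frac{7}{5} = \frac{224}{267} - \frac{7}{5} = - \frac{749}{1335}$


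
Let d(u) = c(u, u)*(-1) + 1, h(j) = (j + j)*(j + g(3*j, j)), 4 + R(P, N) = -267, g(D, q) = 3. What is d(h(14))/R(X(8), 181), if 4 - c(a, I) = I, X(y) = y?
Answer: -473/271 ≈ -1.7454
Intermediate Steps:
c(a, I) = 4 - I
R(P, N) = -271 (R(P, N) = -4 - 267 = -271)
h(j) = 2*j*(3 + j) (h(j) = (j + j)*(j + 3) = (2*j)*(3 + j) = 2*j*(3 + j))
d(u) = -3 + u (d(u) = (4 - u)*(-1) + 1 = (-4 + u) + 1 = -3 + u)
d(h(14))/R(X(8), 181) = (-3 + 2*14*(3 + 14))/(-271) = (-3 + 2*14*17)*(-1/271) = (-3 + 476)*(-1/271) = 473*(-1/271) = -473/271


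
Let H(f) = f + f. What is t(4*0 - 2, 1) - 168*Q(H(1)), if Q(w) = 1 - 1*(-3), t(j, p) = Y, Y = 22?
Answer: -650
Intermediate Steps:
t(j, p) = 22
H(f) = 2*f
Q(w) = 4 (Q(w) = 1 + 3 = 4)
t(4*0 - 2, 1) - 168*Q(H(1)) = 22 - 168*4 = 22 - 672 = -650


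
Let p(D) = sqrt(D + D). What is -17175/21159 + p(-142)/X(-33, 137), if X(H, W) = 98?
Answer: -5725/7053 + I*sqrt(71)/49 ≈ -0.81171 + 0.17196*I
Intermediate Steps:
p(D) = sqrt(2)*sqrt(D) (p(D) = sqrt(2*D) = sqrt(2)*sqrt(D))
-17175/21159 + p(-142)/X(-33, 137) = -17175/21159 + (sqrt(2)*sqrt(-142))/98 = -17175*1/21159 + (sqrt(2)*(I*sqrt(142)))*(1/98) = -5725/7053 + (2*I*sqrt(71))*(1/98) = -5725/7053 + I*sqrt(71)/49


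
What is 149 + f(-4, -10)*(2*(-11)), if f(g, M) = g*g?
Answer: -203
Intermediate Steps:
f(g, M) = g²
149 + f(-4, -10)*(2*(-11)) = 149 + (-4)²*(2*(-11)) = 149 + 16*(-22) = 149 - 352 = -203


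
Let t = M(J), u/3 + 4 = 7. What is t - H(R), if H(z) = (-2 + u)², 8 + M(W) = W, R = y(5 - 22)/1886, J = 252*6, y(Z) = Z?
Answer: 1455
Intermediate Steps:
J = 1512
u = 9 (u = -12 + 3*7 = -12 + 21 = 9)
R = -17/1886 (R = (5 - 22)/1886 = -17*1/1886 = -17/1886 ≈ -0.0090138)
M(W) = -8 + W
t = 1504 (t = -8 + 1512 = 1504)
H(z) = 49 (H(z) = (-2 + 9)² = 7² = 49)
t - H(R) = 1504 - 1*49 = 1504 - 49 = 1455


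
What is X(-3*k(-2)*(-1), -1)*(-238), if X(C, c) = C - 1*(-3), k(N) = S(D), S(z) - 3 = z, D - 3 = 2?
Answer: -6426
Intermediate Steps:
D = 5 (D = 3 + 2 = 5)
S(z) = 3 + z
k(N) = 8 (k(N) = 3 + 5 = 8)
X(C, c) = 3 + C (X(C, c) = C + 3 = 3 + C)
X(-3*k(-2)*(-1), -1)*(-238) = (3 - 3*8*(-1))*(-238) = (3 - 24*(-1))*(-238) = (3 + 24)*(-238) = 27*(-238) = -6426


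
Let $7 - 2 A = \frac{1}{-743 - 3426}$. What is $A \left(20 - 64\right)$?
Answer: $- \frac{58368}{379} \approx -154.01$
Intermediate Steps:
$A = \frac{14592}{4169}$ ($A = \frac{7}{2} - \frac{1}{2 \left(-743 - 3426\right)} = \frac{7}{2} - \frac{1}{2 \left(-4169\right)} = \frac{7}{2} - - \frac{1}{8338} = \frac{7}{2} + \frac{1}{8338} = \frac{14592}{4169} \approx 3.5001$)
$A \left(20 - 64\right) = \frac{14592 \left(20 - 64\right)}{4169} = \frac{14592}{4169} \left(-44\right) = - \frac{58368}{379}$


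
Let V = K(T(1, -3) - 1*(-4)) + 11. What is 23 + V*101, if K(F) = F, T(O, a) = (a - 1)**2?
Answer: 3154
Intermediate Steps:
T(O, a) = (-1 + a)**2
V = 31 (V = ((-1 - 3)**2 - 1*(-4)) + 11 = ((-4)**2 + 4) + 11 = (16 + 4) + 11 = 20 + 11 = 31)
23 + V*101 = 23 + 31*101 = 23 + 3131 = 3154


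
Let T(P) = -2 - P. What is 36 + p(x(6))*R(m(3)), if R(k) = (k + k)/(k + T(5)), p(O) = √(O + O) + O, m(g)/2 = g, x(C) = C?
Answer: -36 - 24*√3 ≈ -77.569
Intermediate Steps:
m(g) = 2*g
p(O) = O + √2*√O (p(O) = √(2*O) + O = √2*√O + O = O + √2*√O)
R(k) = 2*k/(-7 + k) (R(k) = (k + k)/(k + (-2 - 1*5)) = (2*k)/(k + (-2 - 5)) = (2*k)/(k - 7) = (2*k)/(-7 + k) = 2*k/(-7 + k))
36 + p(x(6))*R(m(3)) = 36 + (6 + √2*√6)*(2*(2*3)/(-7 + 2*3)) = 36 + (6 + 2*√3)*(2*6/(-7 + 6)) = 36 + (6 + 2*√3)*(2*6/(-1)) = 36 + (6 + 2*√3)*(2*6*(-1)) = 36 + (6 + 2*√3)*(-12) = 36 + (-72 - 24*√3) = -36 - 24*√3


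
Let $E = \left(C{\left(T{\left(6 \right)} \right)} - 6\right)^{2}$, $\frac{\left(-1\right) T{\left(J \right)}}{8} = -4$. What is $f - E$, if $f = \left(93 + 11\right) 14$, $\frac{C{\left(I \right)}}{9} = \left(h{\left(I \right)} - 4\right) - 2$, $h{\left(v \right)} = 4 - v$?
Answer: $-95888$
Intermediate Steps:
$T{\left(J \right)} = 32$ ($T{\left(J \right)} = \left(-8\right) \left(-4\right) = 32$)
$C{\left(I \right)} = -18 - 9 I$ ($C{\left(I \right)} = 9 \left(\left(\left(4 - I\right) - 4\right) - 2\right) = 9 \left(- I - 2\right) = 9 \left(-2 - I\right) = -18 - 9 I$)
$f = 1456$ ($f = 104 \cdot 14 = 1456$)
$E = 97344$ ($E = \left(\left(-18 - 288\right) - 6\right)^{2} = \left(-306 - 6\right)^{2} = \left(-312\right)^{2} = 97344$)
$f - E = 1456 - 97344 = -95888$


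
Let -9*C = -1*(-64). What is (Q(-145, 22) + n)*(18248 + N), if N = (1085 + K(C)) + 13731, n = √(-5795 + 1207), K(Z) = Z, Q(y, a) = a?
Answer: 6545264/9 + 595024*I*√1147/9 ≈ 7.2725e+5 + 2.2391e+6*I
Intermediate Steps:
C = -64/9 (C = -(-1)*(-64)/9 = -⅑*64 = -64/9 ≈ -7.1111)
n = 2*I*√1147 (n = √(-4588) = 2*I*√1147 ≈ 67.735*I)
N = 133280/9 (N = (1085 - 64/9) + 13731 = 9701/9 + 13731 = 133280/9 ≈ 14809.)
(Q(-145, 22) + n)*(18248 + N) = (22 + 2*I*√1147)*(18248 + 133280/9) = (22 + 2*I*√1147)*(297512/9) = 6545264/9 + 595024*I*√1147/9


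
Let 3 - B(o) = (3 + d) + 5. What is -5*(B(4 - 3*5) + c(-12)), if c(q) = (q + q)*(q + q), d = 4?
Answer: -2835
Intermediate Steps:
c(q) = 4*q² (c(q) = (2*q)*(2*q) = 4*q²)
B(o) = -9 (B(o) = 3 - ((3 + 4) + 5) = 3 - (7 + 5) = 3 - 1*12 = 3 - 12 = -9)
-5*(B(4 - 3*5) + c(-12)) = -5*(-9 + 4*(-12)²) = -5*(-9 + 4*144) = -5*(-9 + 576) = -5*567 = -2835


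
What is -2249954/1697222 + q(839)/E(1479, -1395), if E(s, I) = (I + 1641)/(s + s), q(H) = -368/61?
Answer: -156771969541/2122376111 ≈ -73.866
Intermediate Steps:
q(H) = -368/61 (q(H) = -368*1/61 = -368/61)
E(s, I) = (1641 + I)/(2*s) (E(s, I) = (1641 + I)/((2*s)) = (1641 + I)*(1/(2*s)) = (1641 + I)/(2*s))
-2249954/1697222 + q(839)/E(1479, -1395) = -2249954/1697222 - 368*2958/(1641 - 1395)/61 = -2249954*1/1697222 - 368/(61*((½)*(1/1479)*246)) = -1124977/848611 - 368/(61*41/493) = -1124977/848611 - 368/61*493/41 = -1124977/848611 - 181424/2501 = -156771969541/2122376111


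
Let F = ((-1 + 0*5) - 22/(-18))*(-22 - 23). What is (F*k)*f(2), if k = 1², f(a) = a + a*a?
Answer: -60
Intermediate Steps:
f(a) = a + a²
k = 1
F = -10 (F = ((-1 + 0) - 22*(-1/18))*(-45) = (-1 + 11/9)*(-45) = (2/9)*(-45) = -10)
(F*k)*f(2) = (-10*1)*(2*(1 + 2)) = -20*3 = -10*6 = -60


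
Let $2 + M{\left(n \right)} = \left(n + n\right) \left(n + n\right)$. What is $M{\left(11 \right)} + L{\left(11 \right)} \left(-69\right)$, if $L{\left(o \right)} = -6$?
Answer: $896$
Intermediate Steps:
$M{\left(n \right)} = -2 + 4 n^{2}$ ($M{\left(n \right)} = -2 + \left(n + n\right) \left(n + n\right) = -2 + 2 n 2 n = -2 + 4 n^{2}$)
$M{\left(11 \right)} + L{\left(11 \right)} \left(-69\right) = \left(-2 + 4 \cdot 11^{2}\right) - -414 = \left(-2 + 4 \cdot 121\right) + 414 = \left(-2 + 484\right) + 414 = 482 + 414 = 896$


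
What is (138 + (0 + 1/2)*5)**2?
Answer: 78961/4 ≈ 19740.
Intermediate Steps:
(138 + (0 + 1/2)*5)**2 = (138 + (1/2)*5)**2 = (138 + 5/2)**2 = (281/2)**2 = 78961/4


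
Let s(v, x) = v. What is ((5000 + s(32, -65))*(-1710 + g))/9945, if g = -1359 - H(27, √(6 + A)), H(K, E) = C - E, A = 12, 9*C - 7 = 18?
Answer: -8183216/5265 + 296*√2/195 ≈ -1552.1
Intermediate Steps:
C = 25/9 (C = 7/9 + (⅑)*18 = 7/9 + 2 = 25/9 ≈ 2.7778)
H(K, E) = 25/9 - E
g = -12256/9 + 3*√2 (g = -1359 - (25/9 - √(6 + 12)) = -1359 - (25/9 - √18) = -1359 - (25/9 - 3*√2) = -1359 + (-25/9 + 3*√2) = -12256/9 + 3*√2 ≈ -1357.5)
((5000 + s(32, -65))*(-1710 + g))/9945 = ((5000 + 32)*(-1710 + (-12256/9 + 3*√2)))/9945 = (5032*(-27646/9 + 3*√2))*(1/9945) = (-139114672/9 + 15096*√2)*(1/9945) = -8183216/5265 + 296*√2/195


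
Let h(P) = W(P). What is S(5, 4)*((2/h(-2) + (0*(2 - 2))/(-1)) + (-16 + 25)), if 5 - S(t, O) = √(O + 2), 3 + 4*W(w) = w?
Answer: 37 - 37*√6/5 ≈ 18.874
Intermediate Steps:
W(w) = -¾ + w/4
h(P) = -¾ + P/4
S(t, O) = 5 - √(2 + O) (S(t, O) = 5 - √(O + 2) = 5 - √(2 + O))
S(5, 4)*((2/h(-2) + (0*(2 - 2))/(-1)) + (-16 + 25)) = (5 - √(2 + 4))*((2/(-¾ + (¼)*(-2)) + (0*(2 - 2))/(-1)) + (-16 + 25)) = (5 - √6)*((2/(-¾ - ½) + (0*0)*(-1)) + 9) = (5 - √6)*((2/(-5/4) + 0*(-1)) + 9) = (5 - √6)*((2*(-⅘) + 0) + 9) = (5 - √6)*((-8/5 + 0) + 9) = (5 - √6)*(-8/5 + 9) = (5 - √6)*(37/5) = 37 - 37*√6/5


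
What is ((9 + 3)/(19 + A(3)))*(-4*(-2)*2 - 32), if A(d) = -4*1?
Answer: -64/5 ≈ -12.800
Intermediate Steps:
A(d) = -4
((9 + 3)/(19 + A(3)))*(-4*(-2)*2 - 32) = ((9 + 3)/(19 - 4))*(-4*(-2)*2 - 32) = (12/15)*(8*2 - 32) = (12*(1/15))*(16 - 32) = (⅘)*(-16) = -64/5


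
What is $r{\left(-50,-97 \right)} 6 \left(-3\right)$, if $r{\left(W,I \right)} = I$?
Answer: $1746$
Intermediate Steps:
$r{\left(-50,-97 \right)} 6 \left(-3\right) = - 97 \cdot 6 \left(-3\right) = \left(-97\right) \left(-18\right) = 1746$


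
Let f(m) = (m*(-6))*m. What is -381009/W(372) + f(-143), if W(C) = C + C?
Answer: -30555115/248 ≈ -1.2321e+5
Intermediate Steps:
f(m) = -6*m**2 (f(m) = (-6*m)*m = -6*m**2)
W(C) = 2*C
-381009/W(372) + f(-143) = -381009/(2*372) - 6*(-143)**2 = -381009/744 - 6*20449 = -381009*1/744 - 122694 = -127003/248 - 122694 = -30555115/248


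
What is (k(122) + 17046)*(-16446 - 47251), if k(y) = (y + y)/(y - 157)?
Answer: -37986725102/35 ≈ -1.0853e+9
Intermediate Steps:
k(y) = 2*y/(-157 + y) (k(y) = (2*y)/(-157 + y) = 2*y/(-157 + y))
(k(122) + 17046)*(-16446 - 47251) = (2*122/(-157 + 122) + 17046)*(-16446 - 47251) = (2*122/(-35) + 17046)*(-63697) = (2*122*(-1/35) + 17046)*(-63697) = (-244/35 + 17046)*(-63697) = (596366/35)*(-63697) = -37986725102/35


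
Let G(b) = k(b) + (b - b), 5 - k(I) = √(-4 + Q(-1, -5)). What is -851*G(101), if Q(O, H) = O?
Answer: -4255 + 851*I*√5 ≈ -4255.0 + 1902.9*I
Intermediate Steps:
k(I) = 5 - I*√5 (k(I) = 5 - √(-4 - 1) = 5 - √(-5) = 5 - I*√5)
G(b) = 5 - I*√5 (G(b) = (5 - I*√5) + (b - b) = (5 - I*√5) + 0 = 5 - I*√5)
-851*G(101) = -851*(5 - I*√5) = -4255 + 851*I*√5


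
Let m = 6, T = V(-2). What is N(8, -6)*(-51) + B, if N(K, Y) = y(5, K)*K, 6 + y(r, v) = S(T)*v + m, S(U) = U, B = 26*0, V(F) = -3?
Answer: 9792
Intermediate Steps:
T = -3
B = 0
y(r, v) = -3*v (y(r, v) = -6 + (-3*v + 6) = -6 + (6 - 3*v) = -3*v)
N(K, Y) = -3*K² (N(K, Y) = (-3*K)*K = -3*K²)
N(8, -6)*(-51) + B = -3*8²*(-51) + 0 = -3*64*(-51) + 0 = -192*(-51) + 0 = 9792 + 0 = 9792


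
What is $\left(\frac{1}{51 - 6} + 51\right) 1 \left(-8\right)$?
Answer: $- \frac{18368}{45} \approx -408.18$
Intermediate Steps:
$\left(\frac{1}{51 - 6} + 51\right) 1 \left(-8\right) = \left(\frac{1}{45} + 51\right) \left(-8\right) = \frac{2296}{45} \left(-8\right) = - \frac{18368}{45}$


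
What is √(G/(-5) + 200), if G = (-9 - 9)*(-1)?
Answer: √4910/5 ≈ 14.014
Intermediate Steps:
G = 18 (G = -18*(-1) = 18)
√(G/(-5) + 200) = √(18/(-5) + 200) = √(18*(-⅕) + 200) = √(-18/5 + 200) = √(982/5) = √4910/5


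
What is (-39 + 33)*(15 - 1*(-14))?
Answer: -174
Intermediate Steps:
(-39 + 33)*(15 - 1*(-14)) = -6*(15 + 14) = -6*29 = -174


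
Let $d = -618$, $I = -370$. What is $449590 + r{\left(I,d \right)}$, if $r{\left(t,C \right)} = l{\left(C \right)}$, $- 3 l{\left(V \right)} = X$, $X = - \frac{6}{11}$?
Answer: $\frac{4945492}{11} \approx 4.4959 \cdot 10^{5}$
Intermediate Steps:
$X = - \frac{6}{11}$ ($X = \left(-6\right) \frac{1}{11} = - \frac{6}{11} \approx -0.54545$)
$l{\left(V \right)} = \frac{2}{11}$ ($l{\left(V \right)} = \left(- \frac{1}{3}\right) \left(- \frac{6}{11}\right) = \frac{2}{11}$)
$r{\left(t,C \right)} = \frac{2}{11}$
$449590 + r{\left(I,d \right)} = 449590 + \frac{2}{11} = \frac{4945492}{11}$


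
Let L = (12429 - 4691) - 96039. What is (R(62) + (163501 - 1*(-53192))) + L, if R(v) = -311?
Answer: 128081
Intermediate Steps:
L = -88301 (L = 7738 - 96039 = -88301)
(R(62) + (163501 - 1*(-53192))) + L = (-311 + (163501 - 1*(-53192))) - 88301 = (-311 + (163501 + 53192)) - 88301 = (-311 + 216693) - 88301 = 216382 - 88301 = 128081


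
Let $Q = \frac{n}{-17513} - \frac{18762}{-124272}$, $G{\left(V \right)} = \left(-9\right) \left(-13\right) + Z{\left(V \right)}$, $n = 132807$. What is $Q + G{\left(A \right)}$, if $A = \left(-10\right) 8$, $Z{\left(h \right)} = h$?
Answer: $\frac{10725047039}{362729256} \approx 29.568$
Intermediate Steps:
$A = -80$
$G{\left(V \right)} = 117 + V$ ($G{\left(V \right)} = \left(-9\right) \left(-13\right) + V = 117 + V$)
$Q = - \frac{2695935433}{362729256}$ ($Q = \frac{132807}{-17513} - \frac{18762}{-124272} = 132807 \left(- \frac{1}{17513}\right) - - \frac{3127}{20712} = - \frac{132807}{17513} + \frac{3127}{20712} = - \frac{2695935433}{362729256} \approx -7.4324$)
$Q + G{\left(A \right)} = - \frac{2695935433}{362729256} + \left(117 - 80\right) = - \frac{2695935433}{362729256} + 37 = \frac{10725047039}{362729256}$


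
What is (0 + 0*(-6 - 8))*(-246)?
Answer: 0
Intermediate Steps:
(0 + 0*(-6 - 8))*(-246) = (0 + 0*(-14))*(-246) = (0 + 0)*(-246) = 0*(-246) = 0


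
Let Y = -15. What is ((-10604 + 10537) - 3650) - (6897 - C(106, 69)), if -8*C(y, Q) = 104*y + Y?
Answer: -95921/8 ≈ -11990.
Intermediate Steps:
C(y, Q) = 15/8 - 13*y (C(y, Q) = -(104*y - 15)/8 = -(-15 + 104*y)/8 = 15/8 - 13*y)
((-10604 + 10537) - 3650) - (6897 - C(106, 69)) = ((-10604 + 10537) - 3650) - (6897 - (15/8 - 13*106)) = (-67 - 3650) - (6897 - (15/8 - 1378)) = -3717 - (6897 - 1*(-11009/8)) = -3717 - (6897 + 11009/8) = -3717 - 1*66185/8 = -3717 - 66185/8 = -95921/8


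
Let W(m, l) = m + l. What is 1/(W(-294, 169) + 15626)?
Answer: 1/15501 ≈ 6.4512e-5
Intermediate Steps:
W(m, l) = l + m
1/(W(-294, 169) + 15626) = 1/((169 - 294) + 15626) = 1/(-125 + 15626) = 1/15501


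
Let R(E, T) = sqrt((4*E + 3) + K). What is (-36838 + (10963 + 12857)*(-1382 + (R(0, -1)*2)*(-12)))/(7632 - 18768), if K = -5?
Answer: 16478039/5568 + 5955*I*sqrt(2)/116 ≈ 2959.4 + 72.6*I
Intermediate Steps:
R(E, T) = sqrt(-2 + 4*E) (R(E, T) = sqrt((4*E + 3) - 5) = sqrt((3 + 4*E) - 5) = sqrt(-2 + 4*E))
(-36838 + (10963 + 12857)*(-1382 + (R(0, -1)*2)*(-12)))/(7632 - 18768) = (-36838 + (10963 + 12857)*(-1382 + (sqrt(-2 + 4*0)*2)*(-12)))/(7632 - 18768) = (-36838 + 23820*(-1382 + (sqrt(-2 + 0)*2)*(-12)))/(-11136) = (-36838 + 23820*(-1382 + (sqrt(-2)*2)*(-12)))*(-1/11136) = (-36838 + 23820*(-1382 + ((I*sqrt(2))*2)*(-12)))*(-1/11136) = (-36838 + 23820*(-1382 + (2*I*sqrt(2))*(-12)))*(-1/11136) = (-36838 + 23820*(-1382 - 24*I*sqrt(2)))*(-1/11136) = (-36838 + (-32919240 - 571680*I*sqrt(2)))*(-1/11136) = (-32956078 - 571680*I*sqrt(2))*(-1/11136) = 16478039/5568 + 5955*I*sqrt(2)/116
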